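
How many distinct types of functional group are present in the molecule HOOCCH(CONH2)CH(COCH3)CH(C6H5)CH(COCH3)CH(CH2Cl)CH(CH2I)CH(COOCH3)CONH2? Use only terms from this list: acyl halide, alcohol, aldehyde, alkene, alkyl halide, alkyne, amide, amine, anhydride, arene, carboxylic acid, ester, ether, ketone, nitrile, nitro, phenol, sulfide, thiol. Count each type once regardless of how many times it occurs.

–COOH: carbonyl C bonded to –OH and C → carboxylic acid (the –OH is not a separate alcohol).
pendant –CONH2: carbonyl C bonded to C and N → amide.
pendant –COCH3: carbonyl C bonded to two carbons → ketone.
pendant –C6H5: benzene ring → arene.
pendant –COCH3: carbonyl C bonded to two carbons → ketone.
pendant –CH2X: halogen on sp³ carbon → alkyl halide.
pendant –CH2X: halogen on sp³ carbon → alkyl halide.
pendant –COOCH3: carbonyl C bonded to C and –OCH3 → ester.
–C(=O)NH2: carbonyl C bonded to C and to N → amide (the N is not a separate amine).
Distinct types present: alkyl halide, amide, arene, carboxylic acid, ester, ketone.

6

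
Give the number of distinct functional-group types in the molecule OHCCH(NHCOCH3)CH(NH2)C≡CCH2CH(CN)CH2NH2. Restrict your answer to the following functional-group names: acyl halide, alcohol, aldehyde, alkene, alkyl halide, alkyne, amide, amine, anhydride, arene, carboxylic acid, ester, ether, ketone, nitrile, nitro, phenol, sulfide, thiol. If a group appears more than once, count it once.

5

terminal –CHO: carbonyl C bonded to H and C → aldehyde.
pendant –NHC(=O)CH3: N bonded to a carbonyl → amide (not amine).
–NH2 on an sp³ carbon with no adjacent C=O → amine.
C≡C triple bond → alkyne.
pendant –C≡N: nitrile.
–NH2 on an sp³ carbon with no adjacent C=O → amine.
Distinct types present: aldehyde, alkyne, amide, amine, nitrile.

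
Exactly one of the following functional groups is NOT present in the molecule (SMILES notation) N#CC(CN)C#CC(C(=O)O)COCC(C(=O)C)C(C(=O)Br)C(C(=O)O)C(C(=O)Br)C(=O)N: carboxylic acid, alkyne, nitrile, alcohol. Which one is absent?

carboxylic acid: present (CH(COOH) — pendant –COOH: carbonyl C bonded to C and –OH → carboxylic acid).
nitrile: present (N≡C — N≡C–: carbon triple-bonded to nitrogen → nitrile).
alkyne: present (C≡C — C≡C triple bond → alkyne).
alcohol: absent. In CH(COOH), the –OH sits on a carbonyl carbon, making it part of a carboxylic acid, not an alcohol.

alcohol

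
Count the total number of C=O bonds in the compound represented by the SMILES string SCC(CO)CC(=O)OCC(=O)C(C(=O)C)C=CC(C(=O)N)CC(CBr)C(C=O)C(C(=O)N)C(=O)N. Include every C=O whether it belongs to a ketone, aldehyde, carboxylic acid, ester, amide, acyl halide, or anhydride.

7

CH2COOCH2: ester, 1 C=O (running total 1).
CO: ketone, 1 C=O (running total 2).
CH(COCH3): ketone, 1 C=O (running total 3).
CH(CONH2): amide, 1 C=O (running total 4).
CH(CHO): aldehyde, 1 C=O (running total 5).
CH(CONH2): amide, 1 C=O (running total 6).
CONH2: amide, 1 C=O (running total 7).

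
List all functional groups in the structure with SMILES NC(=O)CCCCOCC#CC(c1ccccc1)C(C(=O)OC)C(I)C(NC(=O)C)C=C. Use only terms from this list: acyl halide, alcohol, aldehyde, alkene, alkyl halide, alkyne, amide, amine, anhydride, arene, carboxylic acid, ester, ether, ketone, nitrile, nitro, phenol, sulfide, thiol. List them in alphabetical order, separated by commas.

alkene, alkyl halide, alkyne, amide, arene, ester, ether

Taking each segment in turn:
  H2NCO: –C(=O)NH2: carbonyl C bonded to C and to N → amide (the N is not a separate amine).
  CH2OCH2: C–O–C with sp³ carbons on both sides and no adjacent C=O → ether.
  C≡C: C≡C triple bond → alkyne.
  CH(C6H5): pendant –C6H5: benzene ring → arene.
  CH(COOCH3): pendant –COOCH3: carbonyl C bonded to C and –OCH3 → ester.
  CH(I): halogen on an sp³ carbon → alkyl halide.
  CH(NHCOCH3): pendant –NHC(=O)CH3: N bonded to a carbonyl → amide (not amine).
  CH=CH2: C=C double bond → alkene.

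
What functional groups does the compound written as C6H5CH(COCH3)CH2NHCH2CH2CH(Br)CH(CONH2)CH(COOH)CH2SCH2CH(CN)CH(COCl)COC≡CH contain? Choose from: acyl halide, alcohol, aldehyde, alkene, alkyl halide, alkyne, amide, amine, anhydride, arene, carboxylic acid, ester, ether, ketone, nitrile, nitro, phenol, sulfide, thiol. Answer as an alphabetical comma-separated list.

acyl halide, alkyl halide, alkyne, amide, amine, arene, carboxylic acid, ketone, nitrile, sulfide

Taking each segment in turn:
  C6H5: C6H5– phenyl ring → arene.
  CH(COCH3): pendant –COCH3: carbonyl C bonded to two carbons → ketone.
  CH2NHCH2: C–N–C with sp³ carbons and no adjacent C=O → amine (secondary).
  CH(Br): halogen on an sp³ carbon → alkyl halide.
  CH(CONH2): pendant –CONH2: carbonyl C bonded to C and N → amide.
  CH(COOH): pendant –COOH: carbonyl C bonded to C and –OH → carboxylic acid.
  CH2SCH2: C–S–C linkage → sulfide (thioether).
  CH(CN): pendant –C≡N: nitrile.
  CH(COCl): pendant –C(=O)X: carbonyl C bonded to C and halogen → acyl halide.
  CO: –C(=O)– with carbon on both sides → ketone.
  C≡CH: C≡C triple bond → alkyne.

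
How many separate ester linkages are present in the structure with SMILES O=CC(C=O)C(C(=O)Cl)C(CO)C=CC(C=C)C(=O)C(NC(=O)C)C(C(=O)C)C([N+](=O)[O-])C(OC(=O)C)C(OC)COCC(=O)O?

1

Taking each segment in turn:
  OHC: terminal –CHO: carbonyl C bonded to H and C → aldehyde.
  CH(CHO): pendant –CHO: carbonyl C bonded to C and H → aldehyde.
  CH(COCl): pendant –C(=O)X: carbonyl C bonded to C and halogen → acyl halide.
  CH(CH2OH): pendant –CH2OH on an sp³ backbone C → alcohol.
  CH=CH: C=C double bond → alkene.
  CH(CH=CH2): pendant –CH=CH2: C=C double bond → alkene.
  CO: –C(=O)– with carbon on both sides → ketone.
  CH(NHCOCH3): pendant –NHC(=O)CH3: N bonded to a carbonyl → amide (not amine).
  CH(COCH3): pendant –COCH3: carbonyl C bonded to two carbons → ketone.
  CH(NO2): –NO2 on an sp³ carbon → nitro (the N=O is not a carbonyl).
  CH(OCOCH3): pendant –OC(=O)CH3: an acyloxy group → ester.
  CH(OCH3): pendant –OCH3: C–O–C with sp³ C, no adjacent C=O → ether.
  CH2OCH2: C–O–C with sp³ carbons on both sides and no adjacent C=O → ether.
  COOH: –COOH: carbonyl C bonded to –OH and C → carboxylic acid (the –OH is not a separate alcohol).
Ester appears at: CH(OCOCH3) → 1.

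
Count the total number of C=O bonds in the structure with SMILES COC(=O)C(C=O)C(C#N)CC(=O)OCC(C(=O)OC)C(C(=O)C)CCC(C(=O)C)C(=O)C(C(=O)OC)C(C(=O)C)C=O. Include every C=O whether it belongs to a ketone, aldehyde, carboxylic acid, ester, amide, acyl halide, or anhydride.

CH3OOC: ester, 1 C=O (running total 1).
CH(CHO): aldehyde, 1 C=O (running total 2).
CH2COOCH2: ester, 1 C=O (running total 3).
CH(COOCH3): ester, 1 C=O (running total 4).
CH(COCH3): ketone, 1 C=O (running total 5).
CH(COCH3): ketone, 1 C=O (running total 6).
CO: ketone, 1 C=O (running total 7).
CH(COOCH3): ester, 1 C=O (running total 8).
CH(COCH3): ketone, 1 C=O (running total 9).
CHO: aldehyde, 1 C=O (running total 10).

10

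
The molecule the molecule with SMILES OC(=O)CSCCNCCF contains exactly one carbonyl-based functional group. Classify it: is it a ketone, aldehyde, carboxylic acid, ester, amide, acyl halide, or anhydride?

The carbonyl is in the HOOC segment: –COOH: carbonyl C bonded to –OH and C → carboxylic acid (the –OH is not a separate alcohol).

carboxylic acid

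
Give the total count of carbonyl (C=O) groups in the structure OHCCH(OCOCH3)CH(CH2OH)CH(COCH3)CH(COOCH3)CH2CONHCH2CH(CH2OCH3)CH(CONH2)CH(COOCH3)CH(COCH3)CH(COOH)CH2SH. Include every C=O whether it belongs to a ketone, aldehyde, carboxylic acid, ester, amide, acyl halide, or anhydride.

9

OHC: aldehyde, 1 C=O (running total 1).
CH(OCOCH3): ester, 1 C=O (running total 2).
CH(COCH3): ketone, 1 C=O (running total 3).
CH(COOCH3): ester, 1 C=O (running total 4).
CH2CONHCH2: amide, 1 C=O (running total 5).
CH(CONH2): amide, 1 C=O (running total 6).
CH(COOCH3): ester, 1 C=O (running total 7).
CH(COCH3): ketone, 1 C=O (running total 8).
CH(COOH): carboxylic acid, 1 C=O (running total 9).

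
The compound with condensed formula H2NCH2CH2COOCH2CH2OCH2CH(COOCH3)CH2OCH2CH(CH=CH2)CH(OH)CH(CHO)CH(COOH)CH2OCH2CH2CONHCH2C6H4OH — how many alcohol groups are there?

1

–NH2 on an sp³ carbon with no adjacent C=O → amine.
–C(=O)–O–C with C on the carbonyl side → ester.
C–O–C with sp³ carbons on both sides and no adjacent C=O → ether.
pendant –COOCH3: carbonyl C bonded to C and –OCH3 → ester.
C–O–C with sp³ carbons on both sides and no adjacent C=O → ether.
pendant –CH=CH2: C=C double bond → alkene.
–OH on an sp³ carbon → alcohol (secondary).
pendant –CHO: carbonyl C bonded to C and H → aldehyde.
pendant –COOH: carbonyl C bonded to C and –OH → carboxylic acid.
C–O–C with sp³ carbons on both sides and no adjacent C=O → ether.
–C(=O)–N– linkage → amide (the N is not an amine).
–OH attached directly to an aromatic ring → phenol (not alcohol); the ring itself is an arene.
Alcohol appears at: CH(OH) → 1.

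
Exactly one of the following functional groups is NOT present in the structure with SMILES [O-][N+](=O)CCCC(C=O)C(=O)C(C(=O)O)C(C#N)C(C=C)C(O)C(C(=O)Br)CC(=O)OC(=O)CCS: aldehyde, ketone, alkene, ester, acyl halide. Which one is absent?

acyl halide: present (CH(COBr) — pendant –C(=O)X: carbonyl C bonded to C and halogen → acyl halide).
aldehyde: present (CH(CHO) — pendant –CHO: carbonyl C bonded to C and H → aldehyde).
alkene: present (CH(CH=CH2) — pendant –CH=CH2: C=C double bond → alkene).
ketone: present (CO — –C(=O)– with carbon on both sides → ketone).
ester: absent. In CH2CO-O-COCH2, the oxygen bridges two acyl groups, which is an anhydride, not an ester.

ester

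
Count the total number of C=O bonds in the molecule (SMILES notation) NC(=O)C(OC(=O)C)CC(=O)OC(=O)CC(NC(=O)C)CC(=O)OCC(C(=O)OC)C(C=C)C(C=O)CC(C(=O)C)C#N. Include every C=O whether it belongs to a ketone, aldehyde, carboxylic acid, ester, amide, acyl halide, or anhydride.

9

H2NCO: amide, 1 C=O (running total 1).
CH(OCOCH3): ester, 1 C=O (running total 2).
CH2CO-O-COCH2: anhydride, 2 C=O (running total 4).
CH(NHCOCH3): amide, 1 C=O (running total 5).
CH2COOCH2: ester, 1 C=O (running total 6).
CH(COOCH3): ester, 1 C=O (running total 7).
CH(CHO): aldehyde, 1 C=O (running total 8).
CH(COCH3): ketone, 1 C=O (running total 9).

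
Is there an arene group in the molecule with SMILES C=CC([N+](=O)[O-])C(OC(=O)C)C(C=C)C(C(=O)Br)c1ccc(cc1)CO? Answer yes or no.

yes

Working along the chain:
  CH2=CH: C=C double bond → alkene.
  CH(NO2): –NO2 on an sp³ carbon → nitro (the N=O is not a carbonyl).
  CH(OCOCH3): pendant –OC(=O)CH3: an acyloxy group → ester.
  CH(CH=CH2): pendant –CH=CH2: C=C double bond → alkene.
  CH(COBr): pendant –C(=O)X: carbonyl C bonded to C and halogen → acyl halide.
  C6H4: para-disubstituted benzene ring → arene.
  CH2OH: –OH on an sp³ carbon → alcohol.
The C6H4 segment supplies the arene: para-disubstituted benzene ring → arene.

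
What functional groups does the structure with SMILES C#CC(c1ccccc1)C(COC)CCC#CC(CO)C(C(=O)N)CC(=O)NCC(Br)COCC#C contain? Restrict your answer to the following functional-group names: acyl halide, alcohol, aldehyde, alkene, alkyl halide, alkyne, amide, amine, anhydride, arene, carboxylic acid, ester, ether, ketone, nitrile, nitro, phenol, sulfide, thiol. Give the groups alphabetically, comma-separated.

Reading the structure from left to right:
  HC≡C: C≡C triple bond → alkyne.
  CH(C6H5): pendant –C6H5: benzene ring → arene.
  CH(CH2OCH3): pendant –CH2OCH3: C–O–C linkage → ether.
  C≡C: C≡C triple bond → alkyne.
  CH(CH2OH): pendant –CH2OH on an sp³ backbone C → alcohol.
  CH(CONH2): pendant –CONH2: carbonyl C bonded to C and N → amide.
  CH2CONHCH2: –C(=O)–N– linkage → amide (the N is not an amine).
  CH(Br): halogen on an sp³ carbon → alkyl halide.
  CH2OCH2: C–O–C with sp³ carbons on both sides and no adjacent C=O → ether.
  C≡CH: C≡C triple bond → alkyne.

alcohol, alkyl halide, alkyne, amide, arene, ether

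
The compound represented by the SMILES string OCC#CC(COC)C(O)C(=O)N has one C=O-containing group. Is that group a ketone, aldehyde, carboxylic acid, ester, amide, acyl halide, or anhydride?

amide

The carbonyl is in the CONH2 segment: –C(=O)NH2: carbonyl C bonded to C and to N → amide (the N is not a separate amine).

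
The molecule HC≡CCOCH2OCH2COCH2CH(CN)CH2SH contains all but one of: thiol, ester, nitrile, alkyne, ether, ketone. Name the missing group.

ester

ether: present (CH2OCH2 — C–O–C with sp³ carbons on both sides and no adjacent C=O → ether).
alkyne: present (HC≡C — C≡C triple bond → alkyne).
nitrile: present (CH(CN) — pendant –C≡N: nitrile).
thiol: present (CH2SH — –SH on an sp³ carbon → thiol).
ketone: present (CO — –C(=O)– with carbon on both sides → ketone).
ester: no segment matches this pattern.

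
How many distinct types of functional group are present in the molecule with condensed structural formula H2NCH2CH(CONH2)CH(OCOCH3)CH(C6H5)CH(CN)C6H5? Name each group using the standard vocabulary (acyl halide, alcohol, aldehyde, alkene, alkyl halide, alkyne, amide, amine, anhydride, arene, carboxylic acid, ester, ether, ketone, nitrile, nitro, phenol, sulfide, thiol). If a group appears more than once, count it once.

5

Taking each segment in turn:
  H2NCH2: –NH2 on an sp³ carbon with no adjacent C=O → amine.
  CH(CONH2): pendant –CONH2: carbonyl C bonded to C and N → amide.
  CH(OCOCH3): pendant –OC(=O)CH3: an acyloxy group → ester.
  CH(C6H5): pendant –C6H5: benzene ring → arene.
  CH(CN): pendant –C≡N: nitrile.
  C6H5: –C6H5 phenyl ring → arene.
Distinct types present: amide, amine, arene, ester, nitrile.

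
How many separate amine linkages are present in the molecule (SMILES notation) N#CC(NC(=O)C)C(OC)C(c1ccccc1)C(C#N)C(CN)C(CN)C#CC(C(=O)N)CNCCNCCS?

Working along the chain:
  N≡C: N≡C–: carbon triple-bonded to nitrogen → nitrile.
  CH(NHCOCH3): pendant –NHC(=O)CH3: N bonded to a carbonyl → amide (not amine).
  CH(OCH3): pendant –OCH3: C–O–C with sp³ C, no adjacent C=O → ether.
  CH(C6H5): pendant –C6H5: benzene ring → arene.
  CH(CN): pendant –C≡N: nitrile.
  CH(CH2NH2): pendant –CH2NH2: N on sp³ C, no adjacent C=O → amine.
  CH(CH2NH2): pendant –CH2NH2: N on sp³ C, no adjacent C=O → amine.
  C≡C: C≡C triple bond → alkyne.
  CH(CONH2): pendant –CONH2: carbonyl C bonded to C and N → amide.
  CH2NHCH2: C–N–C with sp³ carbons and no adjacent C=O → amine (secondary).
  CH2NHCH2: C–N–C with sp³ carbons and no adjacent C=O → amine (secondary).
  CH2SH: –SH on an sp³ carbon → thiol.
Amine appears at: CH(CH2NH2), CH(CH2NH2), CH2NHCH2, CH2NHCH2 → 4.

4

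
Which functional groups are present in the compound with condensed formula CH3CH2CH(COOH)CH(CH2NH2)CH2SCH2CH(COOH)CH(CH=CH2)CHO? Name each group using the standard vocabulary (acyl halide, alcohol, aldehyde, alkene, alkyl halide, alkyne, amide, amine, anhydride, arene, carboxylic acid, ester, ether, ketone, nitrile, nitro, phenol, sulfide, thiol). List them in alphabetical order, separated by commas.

Taking each segment in turn:
  CH(COOH): pendant –COOH: carbonyl C bonded to C and –OH → carboxylic acid.
  CH(CH2NH2): pendant –CH2NH2: N on sp³ C, no adjacent C=O → amine.
  CH2SCH2: C–S–C linkage → sulfide (thioether).
  CH(COOH): pendant –COOH: carbonyl C bonded to C and –OH → carboxylic acid.
  CH(CH=CH2): pendant –CH=CH2: C=C double bond → alkene.
  CHO: terminal –CHO: carbonyl C bonded to H and C → aldehyde.

aldehyde, alkene, amine, carboxylic acid, sulfide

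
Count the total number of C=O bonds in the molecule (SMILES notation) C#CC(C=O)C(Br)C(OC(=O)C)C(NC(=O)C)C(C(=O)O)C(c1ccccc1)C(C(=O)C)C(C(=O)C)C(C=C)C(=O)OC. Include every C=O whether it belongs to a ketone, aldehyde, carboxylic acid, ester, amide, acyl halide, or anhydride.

CH(CHO): aldehyde, 1 C=O (running total 1).
CH(OCOCH3): ester, 1 C=O (running total 2).
CH(NHCOCH3): amide, 1 C=O (running total 3).
CH(COOH): carboxylic acid, 1 C=O (running total 4).
CH(COCH3): ketone, 1 C=O (running total 5).
CH(COCH3): ketone, 1 C=O (running total 6).
COOCH3: ester, 1 C=O (running total 7).

7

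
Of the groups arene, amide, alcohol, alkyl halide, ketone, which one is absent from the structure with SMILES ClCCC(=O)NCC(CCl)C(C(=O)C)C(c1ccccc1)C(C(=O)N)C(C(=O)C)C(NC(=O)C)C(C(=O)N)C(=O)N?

arene: present (CH(C6H5) — pendant –C6H5: benzene ring → arene).
ketone: present (CH(COCH3) — pendant –COCH3: carbonyl C bonded to two carbons → ketone).
alkyl halide: present (ClCH2 — halogen on an sp³ carbon → alkyl halide).
amide: present (CH2CONHCH2 — –C(=O)–N– linkage → amide (the N is not an amine)).
alcohol: no segment matches this pattern.

alcohol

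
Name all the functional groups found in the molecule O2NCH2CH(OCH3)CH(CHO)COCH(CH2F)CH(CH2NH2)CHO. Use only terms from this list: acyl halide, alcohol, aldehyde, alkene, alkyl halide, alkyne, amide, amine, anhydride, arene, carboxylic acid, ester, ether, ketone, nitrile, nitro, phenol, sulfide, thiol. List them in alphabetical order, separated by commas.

–NO2 on carbon → nitro group.
pendant –OCH3: C–O–C with sp³ C, no adjacent C=O → ether.
pendant –CHO: carbonyl C bonded to C and H → aldehyde.
–C(=O)– with carbon on both sides → ketone.
pendant –CH2X: halogen on sp³ carbon → alkyl halide.
pendant –CH2NH2: N on sp³ C, no adjacent C=O → amine.
terminal –CHO: carbonyl C bonded to H and C → aldehyde.

aldehyde, alkyl halide, amine, ether, ketone, nitro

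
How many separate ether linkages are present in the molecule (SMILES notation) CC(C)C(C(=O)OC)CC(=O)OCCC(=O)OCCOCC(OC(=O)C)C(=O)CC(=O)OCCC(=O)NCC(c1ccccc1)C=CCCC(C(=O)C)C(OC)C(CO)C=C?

2

Taking each segment in turn:
  CH(COOCH3): pendant –COOCH3: carbonyl C bonded to C and –OCH3 → ester.
  CH2COOCH2: –C(=O)–O–C with C on the carbonyl side → ester.
  CH2COOCH2: –C(=O)–O–C with C on the carbonyl side → ester.
  CH2OCH2: C–O–C with sp³ carbons on both sides and no adjacent C=O → ether.
  CH(OCOCH3): pendant –OC(=O)CH3: an acyloxy group → ester.
  CO: –C(=O)– with carbon on both sides → ketone.
  CH2COOCH2: –C(=O)–O–C with C on the carbonyl side → ester.
  CH2CONHCH2: –C(=O)–N– linkage → amide (the N is not an amine).
  CH(C6H5): pendant –C6H5: benzene ring → arene.
  CH=CH: C=C double bond → alkene.
  CH(COCH3): pendant –COCH3: carbonyl C bonded to two carbons → ketone.
  CH(OCH3): pendant –OCH3: C–O–C with sp³ C, no adjacent C=O → ether.
  CH(CH2OH): pendant –CH2OH on an sp³ backbone C → alcohol.
  CH=CH2: C=C double bond → alkene.
Ether appears at: CH2OCH2, CH(OCH3) → 2.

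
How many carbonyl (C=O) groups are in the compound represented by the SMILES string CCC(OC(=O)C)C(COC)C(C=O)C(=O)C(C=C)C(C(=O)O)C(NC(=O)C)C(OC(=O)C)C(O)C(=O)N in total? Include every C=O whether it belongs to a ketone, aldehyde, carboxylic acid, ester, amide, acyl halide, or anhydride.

CH(OCOCH3): ester, 1 C=O (running total 1).
CH(CHO): aldehyde, 1 C=O (running total 2).
CO: ketone, 1 C=O (running total 3).
CH(COOH): carboxylic acid, 1 C=O (running total 4).
CH(NHCOCH3): amide, 1 C=O (running total 5).
CH(OCOCH3): ester, 1 C=O (running total 6).
CONH2: amide, 1 C=O (running total 7).

7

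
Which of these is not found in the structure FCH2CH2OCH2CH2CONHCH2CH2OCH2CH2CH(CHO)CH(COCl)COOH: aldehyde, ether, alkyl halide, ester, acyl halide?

alkyl halide: present (FCH2 — halogen on an sp³ carbon → alkyl halide).
ether: present (CH2OCH2 — C–O–C with sp³ carbons on both sides and no adjacent C=O → ether).
aldehyde: present (CH(CHO) — pendant –CHO: carbonyl C bonded to C and H → aldehyde).
acyl halide: present (CH(COCl) — pendant –C(=O)X: carbonyl C bonded to C and halogen → acyl halide).
ester: no segment matches this pattern.

ester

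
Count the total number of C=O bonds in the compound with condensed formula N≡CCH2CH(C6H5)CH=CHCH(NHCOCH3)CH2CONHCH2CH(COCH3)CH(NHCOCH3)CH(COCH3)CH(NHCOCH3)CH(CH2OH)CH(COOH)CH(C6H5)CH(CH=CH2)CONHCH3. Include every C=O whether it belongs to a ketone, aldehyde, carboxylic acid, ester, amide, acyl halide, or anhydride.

CH(NHCOCH3): amide, 1 C=O (running total 1).
CH2CONHCH2: amide, 1 C=O (running total 2).
CH(COCH3): ketone, 1 C=O (running total 3).
CH(NHCOCH3): amide, 1 C=O (running total 4).
CH(COCH3): ketone, 1 C=O (running total 5).
CH(NHCOCH3): amide, 1 C=O (running total 6).
CH(COOH): carboxylic acid, 1 C=O (running total 7).
CONHCH3: amide, 1 C=O (running total 8).

8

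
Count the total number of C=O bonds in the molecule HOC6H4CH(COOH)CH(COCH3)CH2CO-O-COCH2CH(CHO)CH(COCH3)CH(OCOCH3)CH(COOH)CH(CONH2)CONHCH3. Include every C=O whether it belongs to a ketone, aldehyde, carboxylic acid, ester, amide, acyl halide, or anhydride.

CH(COOH): carboxylic acid, 1 C=O (running total 1).
CH(COCH3): ketone, 1 C=O (running total 2).
CH2CO-O-COCH2: anhydride, 2 C=O (running total 4).
CH(CHO): aldehyde, 1 C=O (running total 5).
CH(COCH3): ketone, 1 C=O (running total 6).
CH(OCOCH3): ester, 1 C=O (running total 7).
CH(COOH): carboxylic acid, 1 C=O (running total 8).
CH(CONH2): amide, 1 C=O (running total 9).
CONHCH3: amide, 1 C=O (running total 10).

10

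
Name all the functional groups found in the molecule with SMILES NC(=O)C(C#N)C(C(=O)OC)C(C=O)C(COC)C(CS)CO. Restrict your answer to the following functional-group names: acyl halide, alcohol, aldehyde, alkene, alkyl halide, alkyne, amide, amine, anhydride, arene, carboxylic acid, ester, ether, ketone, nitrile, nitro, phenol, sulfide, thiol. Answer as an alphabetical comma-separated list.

alcohol, aldehyde, amide, ester, ether, nitrile, thiol

Reading the structure from left to right:
  H2NCO: –C(=O)NH2: carbonyl C bonded to C and to N → amide (the N is not a separate amine).
  CH(CN): pendant –C≡N: nitrile.
  CH(COOCH3): pendant –COOCH3: carbonyl C bonded to C and –OCH3 → ester.
  CH(CHO): pendant –CHO: carbonyl C bonded to C and H → aldehyde.
  CH(CH2OCH3): pendant –CH2OCH3: C–O–C linkage → ether.
  CH(CH2SH): pendant –CH2SH → thiol.
  CH2OH: –OH on an sp³ carbon → alcohol.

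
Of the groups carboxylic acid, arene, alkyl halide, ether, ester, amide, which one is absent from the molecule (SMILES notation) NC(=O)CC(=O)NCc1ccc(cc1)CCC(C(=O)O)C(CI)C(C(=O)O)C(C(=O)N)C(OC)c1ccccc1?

ether: present (CH(OCH3) — pendant –OCH3: C–O–C with sp³ C, no adjacent C=O → ether).
arene: present (C6H4 — para-disubstituted benzene ring → arene).
alkyl halide: present (CH(CH2I) — pendant –CH2X: halogen on sp³ carbon → alkyl halide).
carboxylic acid: present (CH(COOH) — pendant –COOH: carbonyl C bonded to C and –OH → carboxylic acid).
amide: present (H2NCO — –C(=O)NH2: carbonyl C bonded to C and to N → amide (the N is not a separate amine)).
ester: no segment matches this pattern.

ester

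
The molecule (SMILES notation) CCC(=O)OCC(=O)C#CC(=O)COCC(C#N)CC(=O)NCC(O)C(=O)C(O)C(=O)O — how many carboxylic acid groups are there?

Reading the structure from left to right:
  CH2COOCH2: –C(=O)–O–C with C on the carbonyl side → ester.
  CO: –C(=O)– with carbon on both sides → ketone.
  C≡C: C≡C triple bond → alkyne.
  CO: –C(=O)– with carbon on both sides → ketone.
  CH2OCH2: C–O–C with sp³ carbons on both sides and no adjacent C=O → ether.
  CH(CN): pendant –C≡N: nitrile.
  CH2CONHCH2: –C(=O)–N– linkage → amide (the N is not an amine).
  CH(OH): –OH on an sp³ carbon → alcohol (secondary).
  CO: –C(=O)– with carbon on both sides → ketone.
  CH(OH): –OH on an sp³ carbon → alcohol (secondary).
  COOH: –COOH: carbonyl C bonded to –OH and C → carboxylic acid (the –OH is not a separate alcohol).
Carboxylic acid appears at: COOH → 1.

1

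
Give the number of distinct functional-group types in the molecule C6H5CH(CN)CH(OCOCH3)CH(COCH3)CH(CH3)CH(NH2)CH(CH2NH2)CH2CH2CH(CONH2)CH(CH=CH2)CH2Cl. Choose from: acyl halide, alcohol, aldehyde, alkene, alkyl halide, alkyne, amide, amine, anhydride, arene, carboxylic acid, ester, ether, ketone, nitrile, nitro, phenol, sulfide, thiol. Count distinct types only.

Taking each segment in turn:
  C6H5: C6H5– phenyl ring → arene.
  CH(CN): pendant –C≡N: nitrile.
  CH(OCOCH3): pendant –OC(=O)CH3: an acyloxy group → ester.
  CH(COCH3): pendant –COCH3: carbonyl C bonded to two carbons → ketone.
  CH(NH2): –NH2 on an sp³ carbon with no adjacent C=O → amine.
  CH(CH2NH2): pendant –CH2NH2: N on sp³ C, no adjacent C=O → amine.
  CH(CONH2): pendant –CONH2: carbonyl C bonded to C and N → amide.
  CH(CH=CH2): pendant –CH=CH2: C=C double bond → alkene.
  CH2Cl: halogen on an sp³ carbon → alkyl halide.
Distinct types present: alkene, alkyl halide, amide, amine, arene, ester, ketone, nitrile.

8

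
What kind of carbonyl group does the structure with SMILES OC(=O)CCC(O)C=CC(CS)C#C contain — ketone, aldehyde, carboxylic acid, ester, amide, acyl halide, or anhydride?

The carbonyl is in the HOOC segment: –COOH: carbonyl C bonded to –OH and C → carboxylic acid (the –OH is not a separate alcohol).

carboxylic acid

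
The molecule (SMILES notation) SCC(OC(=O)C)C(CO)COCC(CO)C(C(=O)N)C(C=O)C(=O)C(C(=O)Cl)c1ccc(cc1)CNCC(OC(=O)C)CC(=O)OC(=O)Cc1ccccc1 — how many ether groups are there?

–SH on an sp³ carbon → thiol.
pendant –OC(=O)CH3: an acyloxy group → ester.
pendant –CH2OH on an sp³ backbone C → alcohol.
C–O–C with sp³ carbons on both sides and no adjacent C=O → ether.
pendant –CH2OH on an sp³ backbone C → alcohol.
pendant –CONH2: carbonyl C bonded to C and N → amide.
pendant –CHO: carbonyl C bonded to C and H → aldehyde.
–C(=O)– with carbon on both sides → ketone.
pendant –C(=O)X: carbonyl C bonded to C and halogen → acyl halide.
para-disubstituted benzene ring → arene.
C–N–C with sp³ carbons and no adjacent C=O → amine (secondary).
pendant –OC(=O)CH3: an acyloxy group → ester.
two acyl groups sharing one oxygen, –C(=O)–O–C(=O)– → anhydride.
–C6H5 phenyl ring → arene.
Ether appears at: CH2OCH2 → 1.

1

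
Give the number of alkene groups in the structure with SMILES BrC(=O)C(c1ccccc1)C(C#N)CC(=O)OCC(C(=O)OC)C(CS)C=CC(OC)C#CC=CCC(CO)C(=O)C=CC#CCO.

Working along the chain:
  BrCO: –C(=O)Br: carbonyl C bonded to C and to a halogen → acyl halide (not alkyl halide).
  CH(C6H5): pendant –C6H5: benzene ring → arene.
  CH(CN): pendant –C≡N: nitrile.
  CH2COOCH2: –C(=O)–O–C with C on the carbonyl side → ester.
  CH(COOCH3): pendant –COOCH3: carbonyl C bonded to C and –OCH3 → ester.
  CH(CH2SH): pendant –CH2SH → thiol.
  CH=CH: C=C double bond → alkene.
  CH(OCH3): pendant –OCH3: C–O–C with sp³ C, no adjacent C=O → ether.
  C≡C: C≡C triple bond → alkyne.
  CH=CH: C=C double bond → alkene.
  CH(CH2OH): pendant –CH2OH on an sp³ backbone C → alcohol.
  CO: –C(=O)– with carbon on both sides → ketone.
  CH=CH: C=C double bond → alkene.
  C≡C: C≡C triple bond → alkyne.
  CH2OH: –OH on an sp³ carbon → alcohol.
Alkene appears at: CH=CH, CH=CH, CH=CH → 3.

3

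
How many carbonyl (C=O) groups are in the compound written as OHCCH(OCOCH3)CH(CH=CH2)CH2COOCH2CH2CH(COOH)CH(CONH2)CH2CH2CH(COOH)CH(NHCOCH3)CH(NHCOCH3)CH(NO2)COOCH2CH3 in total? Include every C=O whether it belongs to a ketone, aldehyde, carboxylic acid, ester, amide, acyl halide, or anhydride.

OHC: aldehyde, 1 C=O (running total 1).
CH(OCOCH3): ester, 1 C=O (running total 2).
CH2COOCH2: ester, 1 C=O (running total 3).
CH(COOH): carboxylic acid, 1 C=O (running total 4).
CH(CONH2): amide, 1 C=O (running total 5).
CH(COOH): carboxylic acid, 1 C=O (running total 6).
CH(NHCOCH3): amide, 1 C=O (running total 7).
CH(NHCOCH3): amide, 1 C=O (running total 8).
COOCH2CH3: ester, 1 C=O (running total 9).

9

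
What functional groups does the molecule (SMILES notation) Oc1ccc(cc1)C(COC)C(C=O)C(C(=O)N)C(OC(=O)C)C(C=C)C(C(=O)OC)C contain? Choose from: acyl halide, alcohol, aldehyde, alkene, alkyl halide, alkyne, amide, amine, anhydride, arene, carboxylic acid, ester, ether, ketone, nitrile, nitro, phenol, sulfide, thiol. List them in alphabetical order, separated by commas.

aldehyde, alkene, amide, arene, ester, ether, phenol

–OH attached directly to an aromatic ring → phenol (not alcohol); the ring itself is an arene.
pendant –CH2OCH3: C–O–C linkage → ether.
pendant –CHO: carbonyl C bonded to C and H → aldehyde.
pendant –CONH2: carbonyl C bonded to C and N → amide.
pendant –OC(=O)CH3: an acyloxy group → ester.
pendant –CH=CH2: C=C double bond → alkene.
pendant –COOCH3: carbonyl C bonded to C and –OCH3 → ester.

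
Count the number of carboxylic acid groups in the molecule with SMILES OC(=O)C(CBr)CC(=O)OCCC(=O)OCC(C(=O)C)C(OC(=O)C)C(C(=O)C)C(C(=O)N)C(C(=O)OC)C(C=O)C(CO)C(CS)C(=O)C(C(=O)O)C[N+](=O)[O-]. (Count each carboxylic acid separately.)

2

–COOH: carbonyl C bonded to –OH and C → carboxylic acid (the –OH is not a separate alcohol).
pendant –CH2X: halogen on sp³ carbon → alkyl halide.
–C(=O)–O–C with C on the carbonyl side → ester.
–C(=O)–O–C with C on the carbonyl side → ester.
pendant –COCH3: carbonyl C bonded to two carbons → ketone.
pendant –OC(=O)CH3: an acyloxy group → ester.
pendant –COCH3: carbonyl C bonded to two carbons → ketone.
pendant –CONH2: carbonyl C bonded to C and N → amide.
pendant –COOCH3: carbonyl C bonded to C and –OCH3 → ester.
pendant –CHO: carbonyl C bonded to C and H → aldehyde.
pendant –CH2OH on an sp³ backbone C → alcohol.
pendant –CH2SH → thiol.
–C(=O)– with carbon on both sides → ketone.
pendant –COOH: carbonyl C bonded to C and –OH → carboxylic acid.
–NO2 on carbon → nitro group.
Carboxylic acid appears at: HOOC, CH(COOH) → 2.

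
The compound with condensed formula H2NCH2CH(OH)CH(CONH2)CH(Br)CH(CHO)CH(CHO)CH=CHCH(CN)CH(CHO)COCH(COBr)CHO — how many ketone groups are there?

–NH2 on an sp³ carbon with no adjacent C=O → amine.
–OH on an sp³ carbon → alcohol (secondary).
pendant –CONH2: carbonyl C bonded to C and N → amide.
halogen on an sp³ carbon → alkyl halide.
pendant –CHO: carbonyl C bonded to C and H → aldehyde.
pendant –CHO: carbonyl C bonded to C and H → aldehyde.
C=C double bond → alkene.
pendant –C≡N: nitrile.
pendant –CHO: carbonyl C bonded to C and H → aldehyde.
–C(=O)– with carbon on both sides → ketone.
pendant –C(=O)X: carbonyl C bonded to C and halogen → acyl halide.
terminal –CHO: carbonyl C bonded to H and C → aldehyde.
Ketone appears at: CO → 1.

1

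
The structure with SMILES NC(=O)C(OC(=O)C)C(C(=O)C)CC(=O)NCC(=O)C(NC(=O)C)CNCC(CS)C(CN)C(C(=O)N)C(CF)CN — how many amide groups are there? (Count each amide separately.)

4

Working along the chain:
  H2NCO: –C(=O)NH2: carbonyl C bonded to C and to N → amide (the N is not a separate amine).
  CH(OCOCH3): pendant –OC(=O)CH3: an acyloxy group → ester.
  CH(COCH3): pendant –COCH3: carbonyl C bonded to two carbons → ketone.
  CH2CONHCH2: –C(=O)–N– linkage → amide (the N is not an amine).
  CO: –C(=O)– with carbon on both sides → ketone.
  CH(NHCOCH3): pendant –NHC(=O)CH3: N bonded to a carbonyl → amide (not amine).
  CH2NHCH2: C–N–C with sp³ carbons and no adjacent C=O → amine (secondary).
  CH(CH2SH): pendant –CH2SH → thiol.
  CH(CH2NH2): pendant –CH2NH2: N on sp³ C, no adjacent C=O → amine.
  CH(CONH2): pendant –CONH2: carbonyl C bonded to C and N → amide.
  CH(CH2F): pendant –CH2X: halogen on sp³ carbon → alkyl halide.
  CH2NH2: –NH2 on an sp³ carbon with no adjacent C=O → amine.
Amide appears at: H2NCO, CH2CONHCH2, CH(NHCOCH3), CH(CONH2) → 4.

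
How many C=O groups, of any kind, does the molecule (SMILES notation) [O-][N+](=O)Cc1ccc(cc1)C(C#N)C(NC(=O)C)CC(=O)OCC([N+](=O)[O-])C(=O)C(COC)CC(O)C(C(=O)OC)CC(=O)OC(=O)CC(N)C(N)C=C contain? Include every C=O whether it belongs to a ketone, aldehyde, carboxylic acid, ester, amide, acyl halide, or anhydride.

CH(NHCOCH3): amide, 1 C=O (running total 1).
CH2COOCH2: ester, 1 C=O (running total 2).
CO: ketone, 1 C=O (running total 3).
CH(COOCH3): ester, 1 C=O (running total 4).
CH2CO-O-COCH2: anhydride, 2 C=O (running total 6).

6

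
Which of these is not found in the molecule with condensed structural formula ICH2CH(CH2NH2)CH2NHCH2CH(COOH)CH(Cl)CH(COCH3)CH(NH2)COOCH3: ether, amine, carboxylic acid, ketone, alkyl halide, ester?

carboxylic acid: present (CH(COOH) — pendant –COOH: carbonyl C bonded to C and –OH → carboxylic acid).
ketone: present (CH(COCH3) — pendant –COCH3: carbonyl C bonded to two carbons → ketone).
amine: present (CH(CH2NH2) — pendant –CH2NH2: N on sp³ C, no adjacent C=O → amine).
alkyl halide: present (ICH2 — halogen on an sp³ carbon → alkyl halide).
ester: present (COOCH3 — –C(=O)OCH3: carbonyl C bonded to C and to –OCH3 → ester (not ketone + ether)).
ether: absent. In COOCH3, the C–O–C oxygen is adjacent to a C=O, so it belongs to an ester, not an ether.

ether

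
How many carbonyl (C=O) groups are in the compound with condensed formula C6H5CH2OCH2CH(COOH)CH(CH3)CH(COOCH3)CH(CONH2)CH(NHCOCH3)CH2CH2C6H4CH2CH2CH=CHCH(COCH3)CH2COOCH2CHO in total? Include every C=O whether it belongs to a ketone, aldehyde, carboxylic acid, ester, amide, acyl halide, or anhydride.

CH(COOH): carboxylic acid, 1 C=O (running total 1).
CH(COOCH3): ester, 1 C=O (running total 2).
CH(CONH2): amide, 1 C=O (running total 3).
CH(NHCOCH3): amide, 1 C=O (running total 4).
CH(COCH3): ketone, 1 C=O (running total 5).
CH2COOCH2: ester, 1 C=O (running total 6).
CHO: aldehyde, 1 C=O (running total 7).

7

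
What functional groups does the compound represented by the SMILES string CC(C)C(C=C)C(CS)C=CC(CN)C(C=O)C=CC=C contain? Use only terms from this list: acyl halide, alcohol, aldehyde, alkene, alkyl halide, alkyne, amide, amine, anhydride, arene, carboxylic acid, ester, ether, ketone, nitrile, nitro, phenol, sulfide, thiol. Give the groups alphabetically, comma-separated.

aldehyde, alkene, amine, thiol

Reading the structure from left to right:
  CH(CH=CH2): pendant –CH=CH2: C=C double bond → alkene.
  CH(CH2SH): pendant –CH2SH → thiol.
  CH=CH: C=C double bond → alkene.
  CH(CH2NH2): pendant –CH2NH2: N on sp³ C, no adjacent C=O → amine.
  CH(CHO): pendant –CHO: carbonyl C bonded to C and H → aldehyde.
  CH=CH: C=C double bond → alkene.
  CH=CH2: C=C double bond → alkene.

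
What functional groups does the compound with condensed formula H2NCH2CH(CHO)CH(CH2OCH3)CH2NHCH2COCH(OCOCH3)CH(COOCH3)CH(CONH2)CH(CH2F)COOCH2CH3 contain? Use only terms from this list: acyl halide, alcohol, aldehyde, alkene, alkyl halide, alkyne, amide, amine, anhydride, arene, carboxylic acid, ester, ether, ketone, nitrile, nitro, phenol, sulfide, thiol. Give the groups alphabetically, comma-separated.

aldehyde, alkyl halide, amide, amine, ester, ether, ketone

Taking each segment in turn:
  H2NCH2: –NH2 on an sp³ carbon with no adjacent C=O → amine.
  CH(CHO): pendant –CHO: carbonyl C bonded to C and H → aldehyde.
  CH(CH2OCH3): pendant –CH2OCH3: C–O–C linkage → ether.
  CH2NHCH2: C–N–C with sp³ carbons and no adjacent C=O → amine (secondary).
  CO: –C(=O)– with carbon on both sides → ketone.
  CH(OCOCH3): pendant –OC(=O)CH3: an acyloxy group → ester.
  CH(COOCH3): pendant –COOCH3: carbonyl C bonded to C and –OCH3 → ester.
  CH(CONH2): pendant –CONH2: carbonyl C bonded to C and N → amide.
  CH(CH2F): pendant –CH2X: halogen on sp³ carbon → alkyl halide.
  COOCH2CH3: –C(=O)OCH2CH3: carbonyl C bonded to C and to –OEt → ester.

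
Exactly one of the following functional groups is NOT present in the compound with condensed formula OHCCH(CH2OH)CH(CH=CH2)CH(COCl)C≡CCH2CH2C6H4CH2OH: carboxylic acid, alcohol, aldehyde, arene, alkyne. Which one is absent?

carboxylic acid

alkyne: present (C≡C — C≡C triple bond → alkyne).
arene: present (C6H4 — para-disubstituted benzene ring → arene).
alcohol: present (CH(CH2OH) — pendant –CH2OH on an sp³ backbone C → alcohol).
aldehyde: present (OHC — terminal –CHO: carbonyl C bonded to H and C → aldehyde).
carboxylic acid: no segment matches this pattern.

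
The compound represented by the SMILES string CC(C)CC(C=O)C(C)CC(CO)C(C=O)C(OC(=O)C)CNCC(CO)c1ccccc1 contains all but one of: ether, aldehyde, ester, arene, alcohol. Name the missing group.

alcohol: present (CH(CH2OH) — pendant –CH2OH on an sp³ backbone C → alcohol).
arene: present (C6H5 — –C6H5 phenyl ring → arene).
ester: present (CH(OCOCH3) — pendant –OC(=O)CH3: an acyloxy group → ester).
aldehyde: present (CH(CHO) — pendant –CHO: carbonyl C bonded to C and H → aldehyde).
ether: absent. In CH(OCOCH3), the C–O–C oxygen is adjacent to a C=O, so it belongs to an ester, not an ether.

ether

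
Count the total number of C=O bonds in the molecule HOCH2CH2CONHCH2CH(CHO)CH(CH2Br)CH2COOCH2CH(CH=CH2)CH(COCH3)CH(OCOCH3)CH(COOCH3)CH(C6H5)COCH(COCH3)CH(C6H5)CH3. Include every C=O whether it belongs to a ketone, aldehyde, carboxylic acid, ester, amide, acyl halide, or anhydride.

8

CH2CONHCH2: amide, 1 C=O (running total 1).
CH(CHO): aldehyde, 1 C=O (running total 2).
CH2COOCH2: ester, 1 C=O (running total 3).
CH(COCH3): ketone, 1 C=O (running total 4).
CH(OCOCH3): ester, 1 C=O (running total 5).
CH(COOCH3): ester, 1 C=O (running total 6).
CO: ketone, 1 C=O (running total 7).
CH(COCH3): ketone, 1 C=O (running total 8).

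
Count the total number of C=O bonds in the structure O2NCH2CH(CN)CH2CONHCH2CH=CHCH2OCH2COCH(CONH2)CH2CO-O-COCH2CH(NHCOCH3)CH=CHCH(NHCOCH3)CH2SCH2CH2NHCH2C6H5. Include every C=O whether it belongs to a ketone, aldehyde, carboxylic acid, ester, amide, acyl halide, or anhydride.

7

CH2CONHCH2: amide, 1 C=O (running total 1).
CO: ketone, 1 C=O (running total 2).
CH(CONH2): amide, 1 C=O (running total 3).
CH2CO-O-COCH2: anhydride, 2 C=O (running total 5).
CH(NHCOCH3): amide, 1 C=O (running total 6).
CH(NHCOCH3): amide, 1 C=O (running total 7).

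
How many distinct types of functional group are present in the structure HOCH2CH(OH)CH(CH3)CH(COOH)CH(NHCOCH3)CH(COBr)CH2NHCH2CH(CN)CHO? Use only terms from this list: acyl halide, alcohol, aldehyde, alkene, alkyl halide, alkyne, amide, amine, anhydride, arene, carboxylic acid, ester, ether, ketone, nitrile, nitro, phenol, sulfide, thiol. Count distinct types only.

HO– on an sp³ carbon → alcohol.
–OH on an sp³ carbon → alcohol (secondary).
pendant –COOH: carbonyl C bonded to C and –OH → carboxylic acid.
pendant –NHC(=O)CH3: N bonded to a carbonyl → amide (not amine).
pendant –C(=O)X: carbonyl C bonded to C and halogen → acyl halide.
C–N–C with sp³ carbons and no adjacent C=O → amine (secondary).
pendant –C≡N: nitrile.
terminal –CHO: carbonyl C bonded to H and C → aldehyde.
Distinct types present: acyl halide, alcohol, aldehyde, amide, amine, carboxylic acid, nitrile.

7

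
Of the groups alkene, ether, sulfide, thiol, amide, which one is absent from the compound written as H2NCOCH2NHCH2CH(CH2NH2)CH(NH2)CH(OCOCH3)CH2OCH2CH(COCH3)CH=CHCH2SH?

ether: present (CH2OCH2 — C–O–C with sp³ carbons on both sides and no adjacent C=O → ether).
alkene: present (CH=CH — C=C double bond → alkene).
amide: present (H2NCO — –C(=O)NH2: carbonyl C bonded to C and to N → amide (the N is not a separate amine)).
thiol: present (CH2SH — –SH on an sp³ carbon → thiol).
sulfide: no segment matches this pattern.

sulfide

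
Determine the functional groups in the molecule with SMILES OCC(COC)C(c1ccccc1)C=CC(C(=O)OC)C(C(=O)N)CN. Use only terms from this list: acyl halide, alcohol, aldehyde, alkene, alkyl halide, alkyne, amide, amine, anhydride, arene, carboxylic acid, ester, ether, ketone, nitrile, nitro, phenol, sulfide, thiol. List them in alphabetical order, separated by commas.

HO– on an sp³ carbon → alcohol.
pendant –CH2OCH3: C–O–C linkage → ether.
pendant –C6H5: benzene ring → arene.
C=C double bond → alkene.
pendant –COOCH3: carbonyl C bonded to C and –OCH3 → ester.
pendant –CONH2: carbonyl C bonded to C and N → amide.
–NH2 on an sp³ carbon with no adjacent C=O → amine.

alcohol, alkene, amide, amine, arene, ester, ether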